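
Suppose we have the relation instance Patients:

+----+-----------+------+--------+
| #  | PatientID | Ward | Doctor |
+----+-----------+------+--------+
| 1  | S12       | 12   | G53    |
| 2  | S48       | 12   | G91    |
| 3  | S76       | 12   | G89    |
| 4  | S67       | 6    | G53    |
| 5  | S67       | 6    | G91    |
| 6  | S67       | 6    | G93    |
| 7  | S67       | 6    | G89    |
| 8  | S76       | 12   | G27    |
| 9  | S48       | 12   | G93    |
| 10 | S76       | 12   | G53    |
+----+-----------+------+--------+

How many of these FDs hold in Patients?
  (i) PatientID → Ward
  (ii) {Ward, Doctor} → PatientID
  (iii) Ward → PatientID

1

(i) PatientID → Ward: every LHS value maps to a single RHS value — holds.
(ii) {Ward, Doctor} → PatientID: (Ward=12, Doctor=G53): rows 1, 10 → PatientID takes values {S12, S76} — violation — fails.
(iii) Ward → PatientID: Ward=12: rows 1, 2, 3, 8, 9, 10 → PatientID takes values {S12, S48, S76} — violation — fails.
1 of the 3 dependencies holds.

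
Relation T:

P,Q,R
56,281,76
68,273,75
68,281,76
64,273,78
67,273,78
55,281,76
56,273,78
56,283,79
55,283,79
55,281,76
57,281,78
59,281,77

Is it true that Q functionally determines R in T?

Q=281: 6 rows → R takes values {76, 78, 77} — violation
Q=273: 4 rows → R takes values {75, 78} — violation
Q=283: 2 rows → R = 79, 79 ✓
Two rows agree on Q but differ on R, so Q → R does not hold.

No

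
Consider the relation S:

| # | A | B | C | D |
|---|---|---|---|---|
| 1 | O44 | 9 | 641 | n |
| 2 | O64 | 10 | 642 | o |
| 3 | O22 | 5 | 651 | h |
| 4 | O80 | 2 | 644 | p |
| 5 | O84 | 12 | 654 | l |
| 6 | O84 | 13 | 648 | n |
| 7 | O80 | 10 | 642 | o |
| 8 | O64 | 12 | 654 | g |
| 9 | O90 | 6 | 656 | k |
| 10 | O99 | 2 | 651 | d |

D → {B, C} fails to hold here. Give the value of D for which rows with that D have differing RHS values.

n

D=n: rows 1, 6 → {B,C} takes values {(9, 641), (13, 648)} — violation
D=o: rows 2, 7 → {B,C} = (10, 642), (10, 642) ✓
D=h: row 3 → {B,C} = (5, 651) ✓
D=p: row 4 → {B,C} = (2, 644) ✓
D=l: row 5 → {B,C} = (12, 654) ✓
D=g: row 8 → {B,C} = (12, 654) ✓
D=k: row 9 → {B,C} = (6, 656) ✓
D=d: row 10 → {B,C} = (2, 651) ✓
The only D value with inconsistent RHS is D=n.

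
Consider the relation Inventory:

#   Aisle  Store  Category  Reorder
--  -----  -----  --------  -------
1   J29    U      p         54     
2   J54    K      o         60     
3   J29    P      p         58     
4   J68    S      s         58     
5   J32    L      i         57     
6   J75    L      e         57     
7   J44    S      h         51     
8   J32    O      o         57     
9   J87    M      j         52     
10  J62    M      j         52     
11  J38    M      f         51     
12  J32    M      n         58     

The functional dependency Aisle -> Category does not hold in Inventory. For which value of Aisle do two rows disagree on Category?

J32

Aisle=J29: rows 1, 3 → Category = p, p ✓
Aisle=J54: row 2 → Category = o ✓
Aisle=J68: row 4 → Category = s ✓
Aisle=J32: rows 5, 8, 12 → Category takes values {i, o, n} — violation
Aisle=J75: row 6 → Category = e ✓
Aisle=J44: row 7 → Category = h ✓
Aisle=J87: row 9 → Category = j ✓
Aisle=J62: row 10 → Category = j ✓
Aisle=J38: row 11 → Category = f ✓
The only Aisle value with inconsistent Category is Aisle=J32.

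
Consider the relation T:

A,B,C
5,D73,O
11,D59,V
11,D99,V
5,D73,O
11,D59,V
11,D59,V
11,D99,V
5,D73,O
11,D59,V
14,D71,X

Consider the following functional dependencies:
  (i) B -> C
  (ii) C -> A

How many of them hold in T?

2

(i) B -> C: every LHS value maps to a single RHS value — holds.
(ii) C -> A: every LHS value maps to a single RHS value — holds.
2 of the 2 dependencies hold.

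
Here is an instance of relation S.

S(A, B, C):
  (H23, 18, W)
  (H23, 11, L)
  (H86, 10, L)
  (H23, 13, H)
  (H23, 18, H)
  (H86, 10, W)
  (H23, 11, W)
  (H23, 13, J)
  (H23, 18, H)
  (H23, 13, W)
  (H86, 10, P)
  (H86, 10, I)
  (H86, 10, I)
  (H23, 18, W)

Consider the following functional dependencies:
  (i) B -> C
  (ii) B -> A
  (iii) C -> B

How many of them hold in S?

(i) B -> C: B=18: 4 rows → C takes values {W, H} — violation; B=11: 2 rows → C takes values {L, W} — violation; B=10: 5 rows → C takes values {L, W, P, I} — violation; B=13: 3 rows → C takes values {H, J, W} — violation — fails.
(ii) B -> A: every LHS value maps to a single RHS value — holds.
(iii) C -> B: C=W: 5 rows → B takes values {18, 10, 11, 13} — violation; C=L: 2 rows → B takes values {11, 10} — violation; C=H: 3 rows → B takes values {13, 18} — violation — fails.
1 of the 3 dependencies holds.

1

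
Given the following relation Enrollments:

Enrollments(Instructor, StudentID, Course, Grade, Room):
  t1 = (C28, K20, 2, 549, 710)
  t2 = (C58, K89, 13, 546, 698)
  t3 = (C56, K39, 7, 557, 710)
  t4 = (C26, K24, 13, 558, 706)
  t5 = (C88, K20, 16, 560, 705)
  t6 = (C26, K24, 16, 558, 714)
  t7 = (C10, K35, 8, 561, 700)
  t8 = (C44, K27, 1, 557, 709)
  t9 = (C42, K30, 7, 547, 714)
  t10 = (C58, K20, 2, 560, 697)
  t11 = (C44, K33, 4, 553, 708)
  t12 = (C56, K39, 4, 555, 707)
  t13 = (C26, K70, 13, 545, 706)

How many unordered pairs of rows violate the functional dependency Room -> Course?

Room=710: violating pairs (1,3) — 1 pair.
Room=706: all 2 rows agree on Course — 0 pairs.
Room=714: violating pairs (6,9) — 1 pair.

2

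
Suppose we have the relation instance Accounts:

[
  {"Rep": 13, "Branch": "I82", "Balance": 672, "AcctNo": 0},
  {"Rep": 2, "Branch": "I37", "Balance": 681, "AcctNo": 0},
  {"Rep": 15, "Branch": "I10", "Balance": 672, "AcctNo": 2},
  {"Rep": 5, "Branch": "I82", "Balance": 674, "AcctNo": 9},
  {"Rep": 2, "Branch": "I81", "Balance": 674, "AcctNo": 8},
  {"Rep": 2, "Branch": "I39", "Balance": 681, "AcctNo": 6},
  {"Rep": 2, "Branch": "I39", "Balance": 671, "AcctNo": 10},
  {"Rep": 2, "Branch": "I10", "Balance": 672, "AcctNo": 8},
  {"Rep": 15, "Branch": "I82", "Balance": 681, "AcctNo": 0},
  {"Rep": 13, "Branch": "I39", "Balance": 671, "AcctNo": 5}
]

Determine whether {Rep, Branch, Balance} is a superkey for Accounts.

Yes

All 10 rows have distinct {Rep, Branch, Balance} values, so {Rep, Branch, Balance} → (all attributes) holds and {Rep, Branch, Balance} is a superkey.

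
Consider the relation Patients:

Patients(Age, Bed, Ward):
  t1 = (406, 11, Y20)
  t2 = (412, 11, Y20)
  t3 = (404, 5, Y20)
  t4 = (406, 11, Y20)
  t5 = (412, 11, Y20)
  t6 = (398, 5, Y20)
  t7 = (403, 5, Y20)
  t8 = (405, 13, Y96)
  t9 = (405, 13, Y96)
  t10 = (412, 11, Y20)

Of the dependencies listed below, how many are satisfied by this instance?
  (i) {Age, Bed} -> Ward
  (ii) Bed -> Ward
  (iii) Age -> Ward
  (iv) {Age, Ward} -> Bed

(i) {Age, Bed} -> Ward: every LHS value maps to a single RHS value — holds.
(ii) Bed -> Ward: every LHS value maps to a single RHS value — holds.
(iii) Age -> Ward: every LHS value maps to a single RHS value — holds.
(iv) {Age, Ward} -> Bed: every LHS value maps to a single RHS value — holds.
4 of the 4 dependencies hold.

4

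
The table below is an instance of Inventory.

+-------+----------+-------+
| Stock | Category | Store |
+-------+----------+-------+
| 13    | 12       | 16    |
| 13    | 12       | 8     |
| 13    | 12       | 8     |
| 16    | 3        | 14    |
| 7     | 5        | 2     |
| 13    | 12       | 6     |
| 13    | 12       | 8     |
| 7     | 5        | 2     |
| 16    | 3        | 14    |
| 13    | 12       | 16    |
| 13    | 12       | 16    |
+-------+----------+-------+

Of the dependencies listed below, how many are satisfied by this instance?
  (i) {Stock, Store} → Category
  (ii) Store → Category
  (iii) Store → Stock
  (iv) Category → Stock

4

(i) {Stock, Store} → Category: every LHS value maps to a single RHS value — holds.
(ii) Store → Category: every LHS value maps to a single RHS value — holds.
(iii) Store → Stock: every LHS value maps to a single RHS value — holds.
(iv) Category → Stock: every LHS value maps to a single RHS value — holds.
4 of the 4 dependencies hold.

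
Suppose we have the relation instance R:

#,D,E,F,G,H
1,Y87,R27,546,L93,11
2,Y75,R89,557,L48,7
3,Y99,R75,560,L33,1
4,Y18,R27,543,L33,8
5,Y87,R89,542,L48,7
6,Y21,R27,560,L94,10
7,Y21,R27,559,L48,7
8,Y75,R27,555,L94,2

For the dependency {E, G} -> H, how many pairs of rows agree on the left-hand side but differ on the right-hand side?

1

(E=R89, G=L48): all 2 rows agree on H — 0 pairs.
(E=R27, G=L94): violating pairs (6,8) — 1 pair.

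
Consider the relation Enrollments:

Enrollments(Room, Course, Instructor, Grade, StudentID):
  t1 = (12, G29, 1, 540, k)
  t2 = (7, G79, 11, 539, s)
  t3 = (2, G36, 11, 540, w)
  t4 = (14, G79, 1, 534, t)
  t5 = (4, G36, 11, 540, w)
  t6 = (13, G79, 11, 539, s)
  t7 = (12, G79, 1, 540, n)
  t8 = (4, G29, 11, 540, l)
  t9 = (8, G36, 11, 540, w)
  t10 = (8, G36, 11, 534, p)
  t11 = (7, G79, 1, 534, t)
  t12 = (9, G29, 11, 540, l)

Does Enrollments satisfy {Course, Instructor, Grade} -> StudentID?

(Course=G29, Instructor=1, Grade=540): row 1 → StudentID = k ✓
(Course=G79, Instructor=11, Grade=539): rows 2, 6 → StudentID = s, s ✓
(Course=G36, Instructor=11, Grade=540): rows 3, 5, 9 → StudentID = w, w, w ✓
(Course=G79, Instructor=1, Grade=534): rows 4, 11 → StudentID = t, t ✓
(Course=G79, Instructor=1, Grade=540): row 7 → StudentID = n ✓
(Course=G29, Instructor=11, Grade=540): rows 8, 12 → StudentID = l, l ✓
(Course=G36, Instructor=11, Grade=534): row 10 → StudentID = p ✓
Every {Course, Instructor, Grade} value is associated with a single StudentID value, so {Course, Instructor, Grade} -> StudentID holds.

Yes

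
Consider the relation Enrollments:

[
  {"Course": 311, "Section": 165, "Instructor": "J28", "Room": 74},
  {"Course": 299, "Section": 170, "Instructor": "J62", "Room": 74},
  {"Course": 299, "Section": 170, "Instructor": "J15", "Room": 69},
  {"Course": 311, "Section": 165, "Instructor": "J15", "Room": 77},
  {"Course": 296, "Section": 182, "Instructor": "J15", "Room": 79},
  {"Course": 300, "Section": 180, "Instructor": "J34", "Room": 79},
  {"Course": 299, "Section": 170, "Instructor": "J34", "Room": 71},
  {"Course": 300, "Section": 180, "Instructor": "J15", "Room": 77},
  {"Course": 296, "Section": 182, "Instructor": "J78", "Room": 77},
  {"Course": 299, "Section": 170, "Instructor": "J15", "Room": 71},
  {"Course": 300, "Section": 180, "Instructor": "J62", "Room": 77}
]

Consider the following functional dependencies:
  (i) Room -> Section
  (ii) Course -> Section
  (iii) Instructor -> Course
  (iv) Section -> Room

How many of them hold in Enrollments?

(i) Room -> Section: Room=74: 2 rows → Section takes values {165, 170} — violation; Room=77: 4 rows → Section takes values {165, 180, 182} — violation; Room=79: 2 rows → Section takes values {182, 180} — violation — fails.
(ii) Course -> Section: every LHS value maps to a single RHS value — holds.
(iii) Instructor -> Course: Instructor=J62: 2 rows → Course takes values {299, 300} — violation; Instructor=J15: 5 rows → Course takes values {299, 311, 296, 300} — violation; Instructor=J34: 2 rows → Course takes values {300, 299} — violation — fails.
(iv) Section -> Room: Section=165: 2 rows → Room takes values {74, 77} — violation; Section=170: 4 rows → Room takes values {74, 69, 71} — violation; Section=182: 2 rows → Room takes values {79, 77} — violation; Section=180: 3 rows → Room takes values {79, 77} — violation — fails.
1 of the 4 dependencies holds.

1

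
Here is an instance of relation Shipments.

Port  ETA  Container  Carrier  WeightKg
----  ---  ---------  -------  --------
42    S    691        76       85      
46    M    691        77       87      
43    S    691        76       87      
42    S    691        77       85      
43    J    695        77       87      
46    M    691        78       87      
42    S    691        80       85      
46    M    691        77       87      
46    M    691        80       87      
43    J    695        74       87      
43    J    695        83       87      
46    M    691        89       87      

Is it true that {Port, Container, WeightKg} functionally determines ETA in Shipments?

(Port=42, Container=691, WeightKg=85): 3 rows → ETA = S, S, S ✓
(Port=46, Container=691, WeightKg=87): 5 rows → ETA = M, M, M, M, M ✓
(Port=43, Container=691, WeightKg=87): 1 row → ETA = S ✓
(Port=43, Container=695, WeightKg=87): 3 rows → ETA = J, J, J ✓
Every {Port, Container, WeightKg} value is associated with a single ETA value, so {Port, Container, WeightKg} → ETA holds.

Yes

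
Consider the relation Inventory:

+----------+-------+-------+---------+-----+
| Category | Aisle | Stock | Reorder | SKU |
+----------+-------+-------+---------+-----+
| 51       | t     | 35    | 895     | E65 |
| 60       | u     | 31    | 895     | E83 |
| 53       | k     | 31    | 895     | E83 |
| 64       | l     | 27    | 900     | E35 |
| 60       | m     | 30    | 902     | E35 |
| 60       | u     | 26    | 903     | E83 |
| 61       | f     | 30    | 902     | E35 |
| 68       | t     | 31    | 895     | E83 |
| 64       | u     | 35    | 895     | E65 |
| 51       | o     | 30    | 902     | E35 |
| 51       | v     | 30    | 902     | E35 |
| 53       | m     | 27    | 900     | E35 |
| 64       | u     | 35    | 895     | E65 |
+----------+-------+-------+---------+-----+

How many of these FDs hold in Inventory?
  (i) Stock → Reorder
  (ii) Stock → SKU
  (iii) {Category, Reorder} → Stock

(i) Stock → Reorder: every LHS value maps to a single RHS value — holds.
(ii) Stock → SKU: every LHS value maps to a single RHS value — holds.
(iii) {Category, Reorder} → Stock: every LHS value maps to a single RHS value — holds.
3 of the 3 dependencies hold.

3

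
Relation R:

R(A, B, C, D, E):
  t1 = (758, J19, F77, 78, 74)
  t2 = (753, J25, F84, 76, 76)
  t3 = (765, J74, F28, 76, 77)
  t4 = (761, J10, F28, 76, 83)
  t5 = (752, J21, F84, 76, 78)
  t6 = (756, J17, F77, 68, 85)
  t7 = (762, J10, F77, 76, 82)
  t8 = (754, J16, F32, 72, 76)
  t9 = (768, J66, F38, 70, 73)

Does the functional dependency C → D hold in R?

No

C=F77: rows 1, 6, 7 → D takes values {78, 68, 76} — violation
C=F84: rows 2, 5 → D = 76, 76 ✓
C=F28: rows 3, 4 → D = 76, 76 ✓
C=F32: row 8 → D = 72 ✓
C=F38: row 9 → D = 70 ✓
Two rows agree on C but differ on D, so C → D does not hold.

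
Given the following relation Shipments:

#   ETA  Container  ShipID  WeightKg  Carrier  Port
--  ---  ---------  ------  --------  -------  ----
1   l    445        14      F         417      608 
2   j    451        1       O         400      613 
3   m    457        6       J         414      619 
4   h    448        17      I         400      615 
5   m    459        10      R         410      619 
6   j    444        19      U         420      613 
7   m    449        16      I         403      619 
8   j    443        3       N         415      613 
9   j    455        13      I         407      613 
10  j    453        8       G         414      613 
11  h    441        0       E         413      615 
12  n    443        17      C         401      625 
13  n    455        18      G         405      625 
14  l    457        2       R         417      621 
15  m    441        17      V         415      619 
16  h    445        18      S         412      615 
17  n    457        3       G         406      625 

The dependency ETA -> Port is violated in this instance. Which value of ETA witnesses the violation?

l

ETA=l: rows 1, 14 → Port takes values {608, 621} — violation
ETA=j: rows 2, 6, 8, 9, 10 → Port = 613, 613, 613, 613, 613 ✓
ETA=m: rows 3, 5, 7, 15 → Port = 619, 619, 619, 619 ✓
ETA=h: rows 4, 11, 16 → Port = 615, 615, 615 ✓
ETA=n: rows 12, 13, 17 → Port = 625, 625, 625 ✓
The only ETA value with inconsistent Port is ETA=l.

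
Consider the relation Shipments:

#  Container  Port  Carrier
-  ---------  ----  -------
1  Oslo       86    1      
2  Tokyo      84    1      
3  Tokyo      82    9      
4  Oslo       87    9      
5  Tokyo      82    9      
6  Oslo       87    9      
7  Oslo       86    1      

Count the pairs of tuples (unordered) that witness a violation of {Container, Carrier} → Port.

(Container=Oslo, Carrier=1): all 2 rows agree on Port — 0 pairs.
(Container=Tokyo, Carrier=9): all 2 rows agree on Port — 0 pairs.
(Container=Oslo, Carrier=9): all 2 rows agree on Port — 0 pairs.

0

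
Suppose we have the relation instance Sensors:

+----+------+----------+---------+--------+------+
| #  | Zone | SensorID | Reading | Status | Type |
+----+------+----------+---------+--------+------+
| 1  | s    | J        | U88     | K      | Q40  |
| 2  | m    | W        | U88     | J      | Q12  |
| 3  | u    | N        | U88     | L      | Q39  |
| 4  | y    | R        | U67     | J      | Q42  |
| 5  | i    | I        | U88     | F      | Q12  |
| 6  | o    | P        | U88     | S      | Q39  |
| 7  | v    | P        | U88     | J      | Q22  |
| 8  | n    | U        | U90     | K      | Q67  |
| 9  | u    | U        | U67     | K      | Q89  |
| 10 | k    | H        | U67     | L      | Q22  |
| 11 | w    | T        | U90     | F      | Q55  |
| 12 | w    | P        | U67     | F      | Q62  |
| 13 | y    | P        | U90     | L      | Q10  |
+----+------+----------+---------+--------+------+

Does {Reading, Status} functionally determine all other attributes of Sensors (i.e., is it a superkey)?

No

Rows 2 and 7 have the same {Reading, Status} value (Reading=U88, Status=J) but are distinct tuples, so {Reading, Status} does not determine every attribute — not a superkey.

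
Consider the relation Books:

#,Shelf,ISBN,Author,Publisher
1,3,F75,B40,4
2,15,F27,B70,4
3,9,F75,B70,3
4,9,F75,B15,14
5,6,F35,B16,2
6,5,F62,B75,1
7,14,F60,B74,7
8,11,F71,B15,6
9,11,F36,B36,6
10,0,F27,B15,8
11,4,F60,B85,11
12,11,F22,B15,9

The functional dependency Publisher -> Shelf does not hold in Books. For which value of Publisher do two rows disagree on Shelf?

Publisher=4: rows 1, 2 → Shelf takes values {3, 15} — violation
Publisher=3: row 3 → Shelf = 9 ✓
Publisher=14: row 4 → Shelf = 9 ✓
Publisher=2: row 5 → Shelf = 6 ✓
Publisher=1: row 6 → Shelf = 5 ✓
Publisher=7: row 7 → Shelf = 14 ✓
Publisher=6: rows 8, 9 → Shelf = 11, 11 ✓
Publisher=8: row 10 → Shelf = 0 ✓
Publisher=11: row 11 → Shelf = 4 ✓
Publisher=9: row 12 → Shelf = 11 ✓
The only Publisher value with inconsistent Shelf is Publisher=4.

4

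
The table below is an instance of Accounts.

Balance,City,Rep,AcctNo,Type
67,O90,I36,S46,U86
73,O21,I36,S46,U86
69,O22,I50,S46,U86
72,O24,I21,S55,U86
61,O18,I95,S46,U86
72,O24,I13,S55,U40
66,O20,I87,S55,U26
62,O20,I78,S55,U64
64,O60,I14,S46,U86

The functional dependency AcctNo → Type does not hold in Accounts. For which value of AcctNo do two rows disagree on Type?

S55

AcctNo=S46: 5 rows → Type = U86, U86, U86, U86, U86 ✓
AcctNo=S55: 4 rows → Type takes values {U86, U40, U26, U64} — violation
The only AcctNo value with inconsistent Type is AcctNo=S55.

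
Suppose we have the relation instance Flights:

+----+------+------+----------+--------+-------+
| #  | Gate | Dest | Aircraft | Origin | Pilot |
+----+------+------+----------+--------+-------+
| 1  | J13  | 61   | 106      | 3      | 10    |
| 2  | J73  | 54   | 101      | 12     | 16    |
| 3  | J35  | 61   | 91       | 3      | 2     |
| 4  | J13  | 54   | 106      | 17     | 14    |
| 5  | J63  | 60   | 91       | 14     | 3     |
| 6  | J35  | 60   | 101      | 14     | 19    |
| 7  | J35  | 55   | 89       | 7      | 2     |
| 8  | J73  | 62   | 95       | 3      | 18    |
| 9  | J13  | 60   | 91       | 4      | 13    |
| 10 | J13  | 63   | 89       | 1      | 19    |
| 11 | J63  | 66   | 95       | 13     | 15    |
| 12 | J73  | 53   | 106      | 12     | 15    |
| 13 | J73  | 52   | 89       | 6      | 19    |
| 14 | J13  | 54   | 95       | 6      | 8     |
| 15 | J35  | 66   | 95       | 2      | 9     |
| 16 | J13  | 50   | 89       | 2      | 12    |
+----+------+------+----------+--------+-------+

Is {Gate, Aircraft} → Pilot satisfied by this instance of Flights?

(Gate=J13, Aircraft=106): rows 1, 4 → Pilot takes values {10, 14} — violation
(Gate=J73, Aircraft=101): row 2 → Pilot = 16 ✓
(Gate=J35, Aircraft=91): row 3 → Pilot = 2 ✓
(Gate=J63, Aircraft=91): row 5 → Pilot = 3 ✓
(Gate=J35, Aircraft=101): row 6 → Pilot = 19 ✓
(Gate=J35, Aircraft=89): row 7 → Pilot = 2 ✓
(Gate=J73, Aircraft=95): row 8 → Pilot = 18 ✓
(Gate=J13, Aircraft=91): row 9 → Pilot = 13 ✓
(Gate=J13, Aircraft=89): rows 10, 16 → Pilot takes values {19, 12} — violation
(Gate=J63, Aircraft=95): row 11 → Pilot = 15 ✓
(Gate=J73, Aircraft=106): row 12 → Pilot = 15 ✓
(Gate=J73, Aircraft=89): row 13 → Pilot = 19 ✓
(Gate=J13, Aircraft=95): row 14 → Pilot = 8 ✓
(Gate=J35, Aircraft=95): row 15 → Pilot = 9 ✓
Two rows agree on {Gate, Aircraft} but differ on Pilot, so {Gate, Aircraft} → Pilot does not hold.

No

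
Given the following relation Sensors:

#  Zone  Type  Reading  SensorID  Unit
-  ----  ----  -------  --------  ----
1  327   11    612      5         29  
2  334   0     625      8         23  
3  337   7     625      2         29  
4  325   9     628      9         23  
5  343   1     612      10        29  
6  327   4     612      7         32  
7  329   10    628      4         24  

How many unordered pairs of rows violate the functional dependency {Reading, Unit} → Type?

1

(Reading=612, Unit=29): violating pairs (1,5) — 1 pair.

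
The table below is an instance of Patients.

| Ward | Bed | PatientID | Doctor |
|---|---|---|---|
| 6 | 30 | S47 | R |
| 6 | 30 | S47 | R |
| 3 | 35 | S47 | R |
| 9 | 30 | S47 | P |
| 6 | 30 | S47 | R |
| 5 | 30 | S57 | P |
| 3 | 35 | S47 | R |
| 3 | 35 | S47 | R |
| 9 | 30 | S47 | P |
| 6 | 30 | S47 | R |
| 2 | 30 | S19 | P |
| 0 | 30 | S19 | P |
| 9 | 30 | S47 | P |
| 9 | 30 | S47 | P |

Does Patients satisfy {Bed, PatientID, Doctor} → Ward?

(Bed=30, PatientID=S47, Doctor=R): 4 rows → Ward = 6, 6, 6, 6 ✓
(Bed=35, PatientID=S47, Doctor=R): 3 rows → Ward = 3, 3, 3 ✓
(Bed=30, PatientID=S47, Doctor=P): 4 rows → Ward = 9, 9, 9, 9 ✓
(Bed=30, PatientID=S57, Doctor=P): 1 row → Ward = 5 ✓
(Bed=30, PatientID=S19, Doctor=P): 2 rows → Ward takes values {2, 0} — violation
Two rows agree on {Bed, PatientID, Doctor} but differ on Ward, so {Bed, PatientID, Doctor} → Ward does not hold.

No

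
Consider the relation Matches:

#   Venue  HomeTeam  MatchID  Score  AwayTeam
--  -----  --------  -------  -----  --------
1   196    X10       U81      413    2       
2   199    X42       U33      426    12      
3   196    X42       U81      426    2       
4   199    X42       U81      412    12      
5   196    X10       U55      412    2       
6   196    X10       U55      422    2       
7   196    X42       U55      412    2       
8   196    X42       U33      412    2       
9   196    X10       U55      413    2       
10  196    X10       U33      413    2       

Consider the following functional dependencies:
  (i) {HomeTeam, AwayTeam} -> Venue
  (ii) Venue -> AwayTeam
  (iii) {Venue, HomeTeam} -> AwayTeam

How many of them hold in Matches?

3

(i) {HomeTeam, AwayTeam} -> Venue: every LHS value maps to a single RHS value — holds.
(ii) Venue -> AwayTeam: every LHS value maps to a single RHS value — holds.
(iii) {Venue, HomeTeam} -> AwayTeam: every LHS value maps to a single RHS value — holds.
3 of the 3 dependencies hold.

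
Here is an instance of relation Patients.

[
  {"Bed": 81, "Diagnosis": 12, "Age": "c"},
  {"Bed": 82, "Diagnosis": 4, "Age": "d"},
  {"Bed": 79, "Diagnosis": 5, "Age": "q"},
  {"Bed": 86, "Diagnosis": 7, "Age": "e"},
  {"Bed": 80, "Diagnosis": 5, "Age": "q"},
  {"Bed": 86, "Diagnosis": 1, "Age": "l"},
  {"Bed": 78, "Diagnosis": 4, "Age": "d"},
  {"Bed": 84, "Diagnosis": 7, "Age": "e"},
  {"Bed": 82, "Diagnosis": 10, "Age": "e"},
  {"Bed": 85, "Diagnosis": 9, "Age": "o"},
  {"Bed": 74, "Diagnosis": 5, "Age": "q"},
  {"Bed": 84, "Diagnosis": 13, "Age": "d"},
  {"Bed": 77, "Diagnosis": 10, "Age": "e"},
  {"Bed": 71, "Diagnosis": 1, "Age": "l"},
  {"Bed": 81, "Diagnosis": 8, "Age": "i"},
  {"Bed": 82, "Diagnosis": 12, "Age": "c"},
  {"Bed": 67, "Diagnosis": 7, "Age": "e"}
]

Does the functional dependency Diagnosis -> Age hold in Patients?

Diagnosis=12: 2 rows → Age = c, c ✓
Diagnosis=4: 2 rows → Age = d, d ✓
Diagnosis=5: 3 rows → Age = q, q, q ✓
Diagnosis=7: 3 rows → Age = e, e, e ✓
Diagnosis=1: 2 rows → Age = l, l ✓
Diagnosis=10: 2 rows → Age = e, e ✓
Diagnosis=9: 1 row → Age = o ✓
Diagnosis=13: 1 row → Age = d ✓
Diagnosis=8: 1 row → Age = i ✓
Every Diagnosis value is associated with a single Age value, so Diagnosis -> Age holds.

Yes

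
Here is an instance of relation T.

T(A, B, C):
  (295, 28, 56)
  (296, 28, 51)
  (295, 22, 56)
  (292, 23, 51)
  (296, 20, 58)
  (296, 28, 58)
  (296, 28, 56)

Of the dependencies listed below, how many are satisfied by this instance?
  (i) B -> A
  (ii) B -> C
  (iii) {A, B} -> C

0

(i) B -> A: B=28: 4 rows → A takes values {295, 296} — violation — fails.
(ii) B -> C: B=28: 4 rows → C takes values {56, 51, 58} — violation — fails.
(iii) {A, B} -> C: (A=296, B=28): 3 rows → C takes values {51, 58, 56} — violation — fails.
None of the 3 dependencies hold.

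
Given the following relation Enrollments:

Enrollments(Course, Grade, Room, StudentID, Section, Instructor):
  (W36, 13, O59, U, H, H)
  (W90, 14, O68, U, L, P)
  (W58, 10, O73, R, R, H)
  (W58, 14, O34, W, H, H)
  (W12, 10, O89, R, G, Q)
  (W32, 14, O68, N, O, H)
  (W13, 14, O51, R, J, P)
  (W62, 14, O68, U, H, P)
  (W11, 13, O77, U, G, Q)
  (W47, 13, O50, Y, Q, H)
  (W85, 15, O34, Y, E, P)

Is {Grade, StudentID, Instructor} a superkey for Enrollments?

No

Two distinct rows share (Grade=14, StudentID=U, Instructor=P), so {Grade, StudentID, Instructor} does not determine every attribute — not a superkey.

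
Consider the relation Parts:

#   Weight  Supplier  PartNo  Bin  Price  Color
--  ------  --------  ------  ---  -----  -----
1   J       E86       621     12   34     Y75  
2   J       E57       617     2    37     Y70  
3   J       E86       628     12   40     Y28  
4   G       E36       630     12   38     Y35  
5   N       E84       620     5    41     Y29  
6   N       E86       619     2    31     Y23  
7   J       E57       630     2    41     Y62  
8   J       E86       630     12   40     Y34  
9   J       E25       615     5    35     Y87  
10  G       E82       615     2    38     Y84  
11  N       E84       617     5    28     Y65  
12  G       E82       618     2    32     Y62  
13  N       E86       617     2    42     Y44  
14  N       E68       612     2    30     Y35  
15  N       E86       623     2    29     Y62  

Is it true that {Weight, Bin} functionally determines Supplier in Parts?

No

(Weight=J, Bin=12): rows 1, 3, 8 → Supplier = E86, E86, E86 ✓
(Weight=J, Bin=2): rows 2, 7 → Supplier = E57, E57 ✓
(Weight=G, Bin=12): row 4 → Supplier = E36 ✓
(Weight=N, Bin=5): rows 5, 11 → Supplier = E84, E84 ✓
(Weight=N, Bin=2): rows 6, 13, 14, 15 → Supplier takes values {E86, E68} — violation
(Weight=J, Bin=5): row 9 → Supplier = E25 ✓
(Weight=G, Bin=2): rows 10, 12 → Supplier = E82, E82 ✓
Two rows agree on {Weight, Bin} but differ on Supplier, so {Weight, Bin} -> Supplier does not hold.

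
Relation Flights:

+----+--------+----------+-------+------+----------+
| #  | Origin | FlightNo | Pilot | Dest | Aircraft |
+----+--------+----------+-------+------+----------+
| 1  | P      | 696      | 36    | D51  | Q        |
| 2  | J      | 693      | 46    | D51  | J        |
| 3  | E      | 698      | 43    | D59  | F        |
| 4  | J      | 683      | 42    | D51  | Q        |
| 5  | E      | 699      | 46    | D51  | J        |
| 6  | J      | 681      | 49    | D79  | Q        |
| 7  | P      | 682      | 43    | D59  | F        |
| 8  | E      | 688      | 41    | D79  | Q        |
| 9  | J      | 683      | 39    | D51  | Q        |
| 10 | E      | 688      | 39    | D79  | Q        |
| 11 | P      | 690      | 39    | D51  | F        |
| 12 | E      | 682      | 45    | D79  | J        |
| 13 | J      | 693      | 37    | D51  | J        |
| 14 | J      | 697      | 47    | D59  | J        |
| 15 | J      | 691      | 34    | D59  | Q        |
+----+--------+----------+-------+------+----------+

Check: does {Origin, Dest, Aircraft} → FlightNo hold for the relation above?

Yes

(Origin=P, Dest=D51, Aircraft=Q): row 1 → FlightNo = 696 ✓
(Origin=J, Dest=D51, Aircraft=J): rows 2, 13 → FlightNo = 693, 693 ✓
(Origin=E, Dest=D59, Aircraft=F): row 3 → FlightNo = 698 ✓
(Origin=J, Dest=D51, Aircraft=Q): rows 4, 9 → FlightNo = 683, 683 ✓
(Origin=E, Dest=D51, Aircraft=J): row 5 → FlightNo = 699 ✓
(Origin=J, Dest=D79, Aircraft=Q): row 6 → FlightNo = 681 ✓
(Origin=P, Dest=D59, Aircraft=F): row 7 → FlightNo = 682 ✓
(Origin=E, Dest=D79, Aircraft=Q): rows 8, 10 → FlightNo = 688, 688 ✓
(Origin=P, Dest=D51, Aircraft=F): row 11 → FlightNo = 690 ✓
(Origin=E, Dest=D79, Aircraft=J): row 12 → FlightNo = 682 ✓
(Origin=J, Dest=D59, Aircraft=J): row 14 → FlightNo = 697 ✓
(Origin=J, Dest=D59, Aircraft=Q): row 15 → FlightNo = 691 ✓
Every {Origin, Dest, Aircraft} value is associated with a single FlightNo value, so {Origin, Dest, Aircraft} → FlightNo holds.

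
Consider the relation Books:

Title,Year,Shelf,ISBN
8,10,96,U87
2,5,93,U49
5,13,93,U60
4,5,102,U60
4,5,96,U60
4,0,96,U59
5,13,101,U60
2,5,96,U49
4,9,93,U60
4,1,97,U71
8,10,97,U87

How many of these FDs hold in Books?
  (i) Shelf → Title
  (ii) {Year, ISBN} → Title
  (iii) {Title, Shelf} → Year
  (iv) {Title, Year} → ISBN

2

(i) Shelf → Title: Shelf=96: 4 rows → Title takes values {8, 4, 2} — violation; Shelf=93: 3 rows → Title takes values {2, 5, 4} — violation; Shelf=97: 2 rows → Title takes values {4, 8} — violation — fails.
(ii) {Year, ISBN} → Title: every LHS value maps to a single RHS value — holds.
(iii) {Title, Shelf} → Year: (Title=4, Shelf=96): 2 rows → Year takes values {5, 0} — violation — fails.
(iv) {Title, Year} → ISBN: every LHS value maps to a single RHS value — holds.
2 of the 4 dependencies hold.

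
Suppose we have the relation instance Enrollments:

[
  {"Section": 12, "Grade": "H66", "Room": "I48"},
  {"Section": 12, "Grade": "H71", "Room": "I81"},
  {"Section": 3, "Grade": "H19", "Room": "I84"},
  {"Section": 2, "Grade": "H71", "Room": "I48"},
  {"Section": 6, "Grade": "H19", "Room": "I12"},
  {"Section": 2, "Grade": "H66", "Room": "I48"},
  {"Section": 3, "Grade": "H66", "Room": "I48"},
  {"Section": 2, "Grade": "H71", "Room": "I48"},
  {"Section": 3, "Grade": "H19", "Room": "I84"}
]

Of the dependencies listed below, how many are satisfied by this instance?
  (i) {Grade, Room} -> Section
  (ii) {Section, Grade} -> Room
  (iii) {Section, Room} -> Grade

(i) {Grade, Room} -> Section: (Grade=H66, Room=I48): 3 rows → Section takes values {12, 2, 3} — violation — fails.
(ii) {Section, Grade} -> Room: every LHS value maps to a single RHS value — holds.
(iii) {Section, Room} -> Grade: (Section=2, Room=I48): 3 rows → Grade takes values {H71, H66} — violation — fails.
1 of the 3 dependencies holds.

1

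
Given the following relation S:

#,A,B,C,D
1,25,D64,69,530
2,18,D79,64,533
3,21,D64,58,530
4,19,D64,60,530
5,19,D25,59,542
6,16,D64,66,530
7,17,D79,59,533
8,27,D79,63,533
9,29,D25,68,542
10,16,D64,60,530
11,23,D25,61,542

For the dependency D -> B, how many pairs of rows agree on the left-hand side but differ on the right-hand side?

D=530: all 5 rows agree on B — 0 pairs.
D=533: all 3 rows agree on B — 0 pairs.
D=542: all 3 rows agree on B — 0 pairs.

0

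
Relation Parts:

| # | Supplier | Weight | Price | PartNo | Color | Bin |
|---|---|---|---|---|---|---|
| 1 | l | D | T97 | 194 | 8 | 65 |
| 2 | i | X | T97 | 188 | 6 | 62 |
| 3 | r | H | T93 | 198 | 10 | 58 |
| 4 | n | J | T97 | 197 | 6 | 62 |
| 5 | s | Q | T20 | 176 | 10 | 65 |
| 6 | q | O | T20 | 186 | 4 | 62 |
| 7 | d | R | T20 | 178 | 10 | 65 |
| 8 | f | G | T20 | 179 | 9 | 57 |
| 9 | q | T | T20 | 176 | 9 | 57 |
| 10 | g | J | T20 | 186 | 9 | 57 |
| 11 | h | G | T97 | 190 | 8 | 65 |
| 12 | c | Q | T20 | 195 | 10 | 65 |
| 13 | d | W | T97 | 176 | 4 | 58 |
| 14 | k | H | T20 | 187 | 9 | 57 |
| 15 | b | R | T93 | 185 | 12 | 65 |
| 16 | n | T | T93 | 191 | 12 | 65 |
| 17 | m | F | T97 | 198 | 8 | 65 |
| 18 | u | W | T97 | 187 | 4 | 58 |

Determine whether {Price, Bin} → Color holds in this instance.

Yes

(Price=T97, Bin=65): rows 1, 11, 17 → Color = 8, 8, 8 ✓
(Price=T97, Bin=62): rows 2, 4 → Color = 6, 6 ✓
(Price=T93, Bin=58): row 3 → Color = 10 ✓
(Price=T20, Bin=65): rows 5, 7, 12 → Color = 10, 10, 10 ✓
(Price=T20, Bin=62): row 6 → Color = 4 ✓
(Price=T20, Bin=57): rows 8, 9, 10, 14 → Color = 9, 9, 9, 9 ✓
(Price=T97, Bin=58): rows 13, 18 → Color = 4, 4 ✓
(Price=T93, Bin=65): rows 15, 16 → Color = 12, 12 ✓
Every {Price, Bin} value is associated with a single Color value, so {Price, Bin} → Color holds.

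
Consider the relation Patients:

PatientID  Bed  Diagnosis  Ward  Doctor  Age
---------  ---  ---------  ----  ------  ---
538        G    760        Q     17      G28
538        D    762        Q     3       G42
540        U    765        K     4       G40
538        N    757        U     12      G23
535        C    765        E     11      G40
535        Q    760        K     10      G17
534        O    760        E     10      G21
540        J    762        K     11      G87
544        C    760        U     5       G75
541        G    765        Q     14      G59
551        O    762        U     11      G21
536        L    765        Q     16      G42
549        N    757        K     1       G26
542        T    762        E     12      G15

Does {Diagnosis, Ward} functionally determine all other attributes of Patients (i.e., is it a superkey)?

No

Two distinct rows share (Diagnosis=765, Ward=Q), so {Diagnosis, Ward} does not determine every attribute — not a superkey.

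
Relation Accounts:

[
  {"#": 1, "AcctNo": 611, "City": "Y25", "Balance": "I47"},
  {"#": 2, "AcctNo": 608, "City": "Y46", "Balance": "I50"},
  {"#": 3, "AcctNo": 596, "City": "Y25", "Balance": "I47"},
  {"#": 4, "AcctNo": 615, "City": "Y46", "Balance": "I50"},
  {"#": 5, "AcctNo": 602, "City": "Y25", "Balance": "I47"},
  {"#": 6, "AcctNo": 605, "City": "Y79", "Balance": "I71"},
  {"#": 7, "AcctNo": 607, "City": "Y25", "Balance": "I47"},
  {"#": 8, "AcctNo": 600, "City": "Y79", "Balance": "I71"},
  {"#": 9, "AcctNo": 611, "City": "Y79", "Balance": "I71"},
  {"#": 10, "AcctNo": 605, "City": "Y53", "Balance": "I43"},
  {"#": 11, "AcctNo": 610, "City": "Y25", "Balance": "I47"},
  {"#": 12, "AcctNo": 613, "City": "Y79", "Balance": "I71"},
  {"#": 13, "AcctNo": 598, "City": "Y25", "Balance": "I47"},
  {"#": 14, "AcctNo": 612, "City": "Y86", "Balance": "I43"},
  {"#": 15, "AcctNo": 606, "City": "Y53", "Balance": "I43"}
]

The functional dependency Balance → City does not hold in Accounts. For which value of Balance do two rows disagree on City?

I43

Balance=I47: rows 1, 3, 5, 7, 11, 13 → City = Y25, Y25, Y25, Y25, Y25, Y25 ✓
Balance=I50: rows 2, 4 → City = Y46, Y46 ✓
Balance=I71: rows 6, 8, 9, 12 → City = Y79, Y79, Y79, Y79 ✓
Balance=I43: rows 10, 14, 15 → City takes values {Y53, Y86} — violation
The only Balance value with inconsistent City is Balance=I43.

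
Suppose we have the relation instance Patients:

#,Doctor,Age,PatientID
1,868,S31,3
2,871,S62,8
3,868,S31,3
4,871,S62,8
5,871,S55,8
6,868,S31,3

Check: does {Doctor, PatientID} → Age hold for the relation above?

No

(Doctor=868, PatientID=3): rows 1, 3, 6 → Age = S31, S31, S31 ✓
(Doctor=871, PatientID=8): rows 2, 4, 5 → Age takes values {S62, S55} — violation
Two rows agree on {Doctor, PatientID} but differ on Age, so {Doctor, PatientID} → Age does not hold.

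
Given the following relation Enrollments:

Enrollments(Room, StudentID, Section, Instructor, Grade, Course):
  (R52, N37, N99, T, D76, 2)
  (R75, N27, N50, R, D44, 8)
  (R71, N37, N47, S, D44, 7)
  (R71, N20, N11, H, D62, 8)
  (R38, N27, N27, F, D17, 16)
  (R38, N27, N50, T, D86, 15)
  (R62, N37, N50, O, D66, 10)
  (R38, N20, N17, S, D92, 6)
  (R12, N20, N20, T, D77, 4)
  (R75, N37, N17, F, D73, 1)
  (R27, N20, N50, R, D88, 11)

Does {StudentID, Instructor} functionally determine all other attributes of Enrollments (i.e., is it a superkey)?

All 11 rows have distinct {StudentID, Instructor} values, so {StudentID, Instructor} → (all attributes) holds and {StudentID, Instructor} is a superkey.

Yes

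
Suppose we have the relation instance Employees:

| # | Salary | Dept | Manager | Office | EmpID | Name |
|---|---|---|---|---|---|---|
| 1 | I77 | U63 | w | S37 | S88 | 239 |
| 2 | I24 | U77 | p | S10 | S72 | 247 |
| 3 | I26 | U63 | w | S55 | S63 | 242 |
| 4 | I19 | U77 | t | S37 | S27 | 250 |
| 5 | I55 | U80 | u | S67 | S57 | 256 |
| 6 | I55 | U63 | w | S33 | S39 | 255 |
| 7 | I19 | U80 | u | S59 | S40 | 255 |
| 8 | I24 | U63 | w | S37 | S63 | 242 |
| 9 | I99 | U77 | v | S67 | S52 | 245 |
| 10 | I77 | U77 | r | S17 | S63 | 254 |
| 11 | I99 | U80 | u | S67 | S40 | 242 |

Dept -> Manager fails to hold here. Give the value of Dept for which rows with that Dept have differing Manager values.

U77

Dept=U63: rows 1, 3, 6, 8 → Manager = w, w, w, w ✓
Dept=U77: rows 2, 4, 9, 10 → Manager takes values {p, t, v, r} — violation
Dept=U80: rows 5, 7, 11 → Manager = u, u, u ✓
The only Dept value with inconsistent Manager is Dept=U77.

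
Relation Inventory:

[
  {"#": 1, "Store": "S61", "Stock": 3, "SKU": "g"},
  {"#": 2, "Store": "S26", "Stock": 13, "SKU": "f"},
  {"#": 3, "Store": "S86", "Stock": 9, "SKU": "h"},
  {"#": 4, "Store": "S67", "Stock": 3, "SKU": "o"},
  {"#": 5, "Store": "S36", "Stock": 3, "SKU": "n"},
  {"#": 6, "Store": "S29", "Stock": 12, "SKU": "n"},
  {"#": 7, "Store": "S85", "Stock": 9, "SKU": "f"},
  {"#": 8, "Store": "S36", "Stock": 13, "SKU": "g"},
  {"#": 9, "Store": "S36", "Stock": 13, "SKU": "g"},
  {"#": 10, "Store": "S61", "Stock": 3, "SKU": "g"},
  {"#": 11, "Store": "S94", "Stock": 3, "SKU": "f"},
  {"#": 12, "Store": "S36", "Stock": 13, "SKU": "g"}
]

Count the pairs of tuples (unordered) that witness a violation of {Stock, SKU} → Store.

0

(Stock=3, SKU=g): all 2 rows agree on Store — 0 pairs.
(Stock=13, SKU=g): all 3 rows agree on Store — 0 pairs.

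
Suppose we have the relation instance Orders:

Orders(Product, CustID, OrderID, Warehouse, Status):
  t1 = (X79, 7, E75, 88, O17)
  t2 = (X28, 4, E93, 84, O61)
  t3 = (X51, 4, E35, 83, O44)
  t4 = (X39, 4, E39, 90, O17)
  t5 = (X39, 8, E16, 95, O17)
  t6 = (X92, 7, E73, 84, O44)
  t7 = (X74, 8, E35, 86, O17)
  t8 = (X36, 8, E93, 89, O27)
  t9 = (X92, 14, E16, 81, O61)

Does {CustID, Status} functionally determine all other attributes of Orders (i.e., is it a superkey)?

Rows 5 and 7 have the same {CustID, Status} value (CustID=8, Status=O17) but are distinct tuples, so {CustID, Status} does not determine every attribute — not a superkey.

No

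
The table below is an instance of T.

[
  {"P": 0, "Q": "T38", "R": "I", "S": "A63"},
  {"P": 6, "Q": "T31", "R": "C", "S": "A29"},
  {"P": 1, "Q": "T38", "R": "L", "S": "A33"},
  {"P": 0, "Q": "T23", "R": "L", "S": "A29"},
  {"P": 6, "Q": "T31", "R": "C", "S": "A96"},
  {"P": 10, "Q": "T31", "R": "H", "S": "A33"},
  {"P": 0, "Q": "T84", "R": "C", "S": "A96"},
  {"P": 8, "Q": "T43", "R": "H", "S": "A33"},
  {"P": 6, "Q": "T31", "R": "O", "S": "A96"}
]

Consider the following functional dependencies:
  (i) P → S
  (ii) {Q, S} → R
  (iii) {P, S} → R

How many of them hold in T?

(i) P → S: P=0: 3 rows → S takes values {A63, A29, A96} — violation; P=6: 3 rows → S takes values {A29, A96} — violation — fails.
(ii) {Q, S} → R: (Q=T31, S=A96): 2 rows → R takes values {C, O} — violation — fails.
(iii) {P, S} → R: (P=6, S=A96): 2 rows → R takes values {C, O} — violation — fails.
None of the 3 dependencies hold.

0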